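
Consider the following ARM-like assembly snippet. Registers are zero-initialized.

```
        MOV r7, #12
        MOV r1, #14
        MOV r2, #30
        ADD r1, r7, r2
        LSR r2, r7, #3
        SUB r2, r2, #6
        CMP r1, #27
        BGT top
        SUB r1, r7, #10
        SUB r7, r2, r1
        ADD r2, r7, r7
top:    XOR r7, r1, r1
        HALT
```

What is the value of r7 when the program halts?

0

r7=12
r1=14
r2=30
r1=12+30=42
r2=12>>3=1
r2=1-6=-5
CMP r1, #27  (cmp 42,27)
BGT top: taken
r7=42^42=0
halt.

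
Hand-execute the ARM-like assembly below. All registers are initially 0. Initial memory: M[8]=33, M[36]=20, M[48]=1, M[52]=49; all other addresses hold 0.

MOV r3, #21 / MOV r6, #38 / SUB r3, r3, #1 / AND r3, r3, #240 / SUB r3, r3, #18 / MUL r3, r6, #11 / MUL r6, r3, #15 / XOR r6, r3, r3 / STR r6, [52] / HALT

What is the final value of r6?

r3=21
r6=38
r3=21-1=20
r3=20&240=16
r3=16-18=-2
r3=38*11=418
r6=418*15=6270
r6=418^418=0
STR r6, [52] → M[52]=0
halt.

0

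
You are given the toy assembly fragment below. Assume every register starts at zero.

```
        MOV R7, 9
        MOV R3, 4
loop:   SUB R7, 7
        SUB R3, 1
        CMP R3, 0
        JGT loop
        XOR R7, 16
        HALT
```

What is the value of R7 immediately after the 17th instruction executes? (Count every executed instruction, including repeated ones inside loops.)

after MOV R7, 9: R7=9
after MOV R3, 4: R3=4
after SUB R7, 7: R7=9-7=2
after SUB R3, 1: R3=4-1=3
CMP R3, 0  (cmp 3,0)
JGT loop: taken
after SUB R7, 7: R7=2-7=-5
after SUB R3, 1: R3=3-1=2
CMP R3, 0  (cmp 2,0)
JGT loop: taken
after SUB R7, 7: R7=(-5)-7=-12
after SUB R3, 1: R3=2-1=1
CMP R3, 0  (cmp 1,0)
JGT loop: taken
after SUB R7, 7: R7=(-12)-7=-19
after SUB R3, 1: R3=1-1=0
CMP R3, 0  (cmp 0,0)
After step 17: R7 = -19.

-19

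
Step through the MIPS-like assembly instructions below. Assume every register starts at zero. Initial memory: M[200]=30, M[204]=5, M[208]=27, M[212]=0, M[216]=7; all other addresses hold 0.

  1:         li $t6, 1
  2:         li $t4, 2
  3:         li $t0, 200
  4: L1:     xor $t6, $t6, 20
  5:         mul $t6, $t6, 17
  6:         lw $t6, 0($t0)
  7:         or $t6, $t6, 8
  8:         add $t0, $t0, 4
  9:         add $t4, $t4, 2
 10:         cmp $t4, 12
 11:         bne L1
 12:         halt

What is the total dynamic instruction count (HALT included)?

$t6=1
$t4=2
$t0=200
$t6=1^20=21
$t6=21*17=357
$t6=M[200]=30
$t6=30|8=30
$t0=200+4=204
$t4=2+2=4
cmp $t4, 12  (cmp 4,12)
bne L1: taken
$t6=30^20=10
$t6=10*17=170
$t6=M[204]=5
$t6=5|8=13
$t0=204+4=208
$t4=4+2=6
cmp $t4, 12  (cmp 6,12)
bne L1: taken
$t6=13^20=25
$t6=25*17=425
$t6=M[208]=27
$t6=27|8=27
$t0=208+4=212
$t4=6+2=8
cmp $t4, 12  (cmp 8,12)
bne L1: taken
$t6=27^20=15
$t6=15*17=255
$t6=M[212]=0
$t6=0|8=8
$t0=212+4=216
$t4=8+2=10
cmp $t4, 12  (cmp 10,12)
bne L1: taken
$t6=8^20=28
$t6=28*17=476
$t6=M[216]=7
$t6=7|8=15
$t0=216+4=220
$t4=10+2=12
cmp $t4, 12  (cmp 12,12)
bne L1: not taken
halt.
Total executed instructions: 44.

44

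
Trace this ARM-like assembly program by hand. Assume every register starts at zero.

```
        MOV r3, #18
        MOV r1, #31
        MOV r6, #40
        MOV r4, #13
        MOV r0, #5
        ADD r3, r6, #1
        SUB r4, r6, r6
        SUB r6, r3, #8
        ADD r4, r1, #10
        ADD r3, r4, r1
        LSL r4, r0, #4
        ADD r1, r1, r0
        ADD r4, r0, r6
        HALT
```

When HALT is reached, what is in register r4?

r3=18
r1=31
r6=40
r4=13
r0=5
r3=40+1=41
r4=40-40=0
r6=41-8=33
r4=31+10=41
r3=41+31=72
r4=5<<4=80
r1=31+5=36
r4=5+33=38
halt.

38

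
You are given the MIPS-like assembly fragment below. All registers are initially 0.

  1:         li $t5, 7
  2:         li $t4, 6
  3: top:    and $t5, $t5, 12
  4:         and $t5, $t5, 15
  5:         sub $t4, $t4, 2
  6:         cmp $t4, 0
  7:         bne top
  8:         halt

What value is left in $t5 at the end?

after li $t5, 7: $t5=7
after li $t4, 6: $t4=6
after and $t5, $t5, 12: $t5=7&12=4
after and $t5, $t5, 15: $t5=4&15=4
after sub $t4, $t4, 2: $t4=6-2=4
cmp $t4, 0  (cmp 4,0)
bne top: taken
after and $t5, $t5, 12: $t5=4&12=4
after and $t5, $t5, 15: $t5=4&15=4
after sub $t4, $t4, 2: $t4=4-2=2
cmp $t4, 0  (cmp 2,0)
bne top: taken
after and $t5, $t5, 12: $t5=4&12=4
after and $t5, $t5, 15: $t5=4&15=4
after sub $t4, $t4, 2: $t4=2-2=0
cmp $t4, 0  (cmp 0,0)
bne top: not taken
halt.

4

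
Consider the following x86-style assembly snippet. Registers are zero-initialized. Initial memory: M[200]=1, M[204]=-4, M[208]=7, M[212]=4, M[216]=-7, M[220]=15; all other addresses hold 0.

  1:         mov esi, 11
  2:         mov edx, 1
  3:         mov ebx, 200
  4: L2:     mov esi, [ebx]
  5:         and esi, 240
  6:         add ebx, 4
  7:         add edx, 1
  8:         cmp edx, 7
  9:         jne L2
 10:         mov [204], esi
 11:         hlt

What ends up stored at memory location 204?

0

after mov esi, 11: esi=11
after mov edx, 1: edx=1
after mov ebx, 200: ebx=200
after mov esi, [ebx]: esi=M[200]=1
after and esi, 240: esi=1&240=0
after add ebx, 4: ebx=200+4=204
after add edx, 1: edx=1+1=2
cmp edx, 7  (cmp 2,7)
jne L2: taken
after mov esi, [ebx]: esi=M[204]=-4
after and esi, 240: esi=(-4)&240=240
after add ebx, 4: ebx=204+4=208
after add edx, 1: edx=2+1=3
cmp edx, 7  (cmp 3,7)
jne L2: taken
after mov esi, [ebx]: esi=M[208]=7
after and esi, 240: esi=7&240=0
after add ebx, 4: ebx=208+4=212
after add edx, 1: edx=3+1=4
cmp edx, 7  (cmp 4,7)
jne L2: taken
after mov esi, [ebx]: esi=M[212]=4
after and esi, 240: esi=4&240=0
after add ebx, 4: ebx=212+4=216
after add edx, 1: edx=4+1=5
cmp edx, 7  (cmp 5,7)
jne L2: taken
after mov esi, [ebx]: esi=M[216]=-7
after and esi, 240: esi=(-7)&240=240
after add ebx, 4: ebx=216+4=220
after add edx, 1: edx=5+1=6
cmp edx, 7  (cmp 6,7)
jne L2: taken
after mov esi, [ebx]: esi=M[220]=15
after and esi, 240: esi=15&240=0
after add ebx, 4: ebx=220+4=224
after add edx, 1: edx=6+1=7
cmp edx, 7  (cmp 7,7)
jne L2: not taken
mov [204], esi → M[204]=0
halt.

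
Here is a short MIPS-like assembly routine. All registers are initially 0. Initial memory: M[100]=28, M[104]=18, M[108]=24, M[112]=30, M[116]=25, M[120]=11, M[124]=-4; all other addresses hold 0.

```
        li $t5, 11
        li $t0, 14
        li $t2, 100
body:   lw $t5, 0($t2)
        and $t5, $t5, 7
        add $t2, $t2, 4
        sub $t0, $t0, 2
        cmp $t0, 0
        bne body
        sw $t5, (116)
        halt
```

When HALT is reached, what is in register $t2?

li $t5, 11 → $t5=11
li $t0, 14 → $t0=14
li $t2, 100 → $t2=100
lw $t5, 0($t2) → $t5=M[100]=28
and $t5, $t5, 7 → $t5=28&7=4
add $t2, $t2, 4 → $t2=100+4=104
sub $t0, $t0, 2 → $t0=14-2=12
cmp $t0, 0  (cmp 12,0)
bne body: taken
lw $t5, 0($t2) → $t5=M[104]=18
and $t5, $t5, 7 → $t5=18&7=2
add $t2, $t2, 4 → $t2=104+4=108
sub $t0, $t0, 2 → $t0=12-2=10
cmp $t0, 0  (cmp 10,0)
bne body: taken
lw $t5, 0($t2) → $t5=M[108]=24
and $t5, $t5, 7 → $t5=24&7=0
add $t2, $t2, 4 → $t2=108+4=112
sub $t0, $t0, 2 → $t0=10-2=8
cmp $t0, 0  (cmp 8,0)
bne body: taken
lw $t5, 0($t2) → $t5=M[112]=30
and $t5, $t5, 7 → $t5=30&7=6
add $t2, $t2, 4 → $t2=112+4=116
sub $t0, $t0, 2 → $t0=8-2=6
cmp $t0, 0  (cmp 6,0)
bne body: taken
lw $t5, 0($t2) → $t5=M[116]=25
and $t5, $t5, 7 → $t5=25&7=1
add $t2, $t2, 4 → $t2=116+4=120
sub $t0, $t0, 2 → $t0=6-2=4
cmp $t0, 0  (cmp 4,0)
bne body: taken
lw $t5, 0($t2) → $t5=M[120]=11
and $t5, $t5, 7 → $t5=11&7=3
add $t2, $t2, 4 → $t2=120+4=124
sub $t0, $t0, 2 → $t0=4-2=2
cmp $t0, 0  (cmp 2,0)
bne body: taken
lw $t5, 0($t2) → $t5=M[124]=-4
and $t5, $t5, 7 → $t5=(-4)&7=4
add $t2, $t2, 4 → $t2=124+4=128
sub $t0, $t0, 2 → $t0=2-2=0
cmp $t0, 0  (cmp 0,0)
bne body: not taken
sw $t5, (116) → M[116]=4
halt.

128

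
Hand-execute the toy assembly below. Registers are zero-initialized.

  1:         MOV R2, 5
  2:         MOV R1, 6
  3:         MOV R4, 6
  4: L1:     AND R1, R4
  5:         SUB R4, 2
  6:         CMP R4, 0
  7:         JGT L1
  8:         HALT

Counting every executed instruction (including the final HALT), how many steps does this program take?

R2=5
R1=6
R4=6
R1=6&6=6
R4=6-2=4
CMP R4, 0  (cmp 4,0)
JGT L1: taken
R1=6&4=4
R4=4-2=2
CMP R4, 0  (cmp 2,0)
JGT L1: taken
R1=4&2=0
R4=2-2=0
CMP R4, 0  (cmp 0,0)
JGT L1: not taken
halt.
Total executed instructions: 16.

16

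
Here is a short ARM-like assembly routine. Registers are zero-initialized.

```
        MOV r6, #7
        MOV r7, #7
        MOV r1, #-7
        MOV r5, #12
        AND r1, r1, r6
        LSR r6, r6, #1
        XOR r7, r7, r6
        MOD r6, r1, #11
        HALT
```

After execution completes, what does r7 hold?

4

after MOV r6, #7: r6=7
after MOV r7, #7: r7=7
after MOV r1, #-7: r1=-7
after MOV r5, #12: r5=12
after AND r1, r1, r6: r1=(-7)&7=1
after LSR r6, r6, #1: r6=7>>1=3
after XOR r7, r7, r6: r7=7^3=4
after MOD r6, r1, #11: r6=1%11=1
halt.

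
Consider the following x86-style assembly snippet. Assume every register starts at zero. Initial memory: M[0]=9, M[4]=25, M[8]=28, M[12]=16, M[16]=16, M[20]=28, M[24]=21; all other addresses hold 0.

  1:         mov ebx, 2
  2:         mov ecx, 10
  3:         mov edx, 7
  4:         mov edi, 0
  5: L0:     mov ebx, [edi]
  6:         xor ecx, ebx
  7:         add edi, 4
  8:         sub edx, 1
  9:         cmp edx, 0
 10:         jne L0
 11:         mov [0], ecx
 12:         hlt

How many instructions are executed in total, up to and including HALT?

after mov ebx, 2: ebx=2
after mov ecx, 10: ecx=10
after mov edx, 7: edx=7
after mov edi, 0: edi=0
after mov ebx, [edi]: ebx=M[0]=9
after xor ecx, ebx: ecx=10^9=3
after add edi, 4: edi=0+4=4
after sub edx, 1: edx=7-1=6
cmp edx, 0  (cmp 6,0)
jne L0: taken
after mov ebx, [edi]: ebx=M[4]=25
after xor ecx, ebx: ecx=3^25=26
after add edi, 4: edi=4+4=8
after sub edx, 1: edx=6-1=5
cmp edx, 0  (cmp 5,0)
jne L0: taken
after mov ebx, [edi]: ebx=M[8]=28
after xor ecx, ebx: ecx=26^28=6
after add edi, 4: edi=8+4=12
after sub edx, 1: edx=5-1=4
cmp edx, 0  (cmp 4,0)
jne L0: taken
after mov ebx, [edi]: ebx=M[12]=16
after xor ecx, ebx: ecx=6^16=22
after add edi, 4: edi=12+4=16
after sub edx, 1: edx=4-1=3
cmp edx, 0  (cmp 3,0)
jne L0: taken
after mov ebx, [edi]: ebx=M[16]=16
after xor ecx, ebx: ecx=22^16=6
after add edi, 4: edi=16+4=20
after sub edx, 1: edx=3-1=2
cmp edx, 0  (cmp 2,0)
jne L0: taken
after mov ebx, [edi]: ebx=M[20]=28
after xor ecx, ebx: ecx=6^28=26
after add edi, 4: edi=20+4=24
after sub edx, 1: edx=2-1=1
cmp edx, 0  (cmp 1,0)
jne L0: taken
after mov ebx, [edi]: ebx=M[24]=21
after xor ecx, ebx: ecx=26^21=15
after add edi, 4: edi=24+4=28
after sub edx, 1: edx=1-1=0
cmp edx, 0  (cmp 0,0)
jne L0: not taken
mov [0], ecx → M[0]=15
halt.
Total executed instructions: 48.

48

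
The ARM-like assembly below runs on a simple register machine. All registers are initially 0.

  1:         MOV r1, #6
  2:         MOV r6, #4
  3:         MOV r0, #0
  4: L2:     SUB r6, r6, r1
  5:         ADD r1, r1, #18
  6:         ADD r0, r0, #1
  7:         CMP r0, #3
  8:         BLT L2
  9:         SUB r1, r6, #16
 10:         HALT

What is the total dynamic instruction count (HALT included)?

20

r1=6
r6=4
r0=0
r6=4-6=-2
r1=6+18=24
r0=0+1=1
CMP r0, #3  (cmp 1,3)
BLT L2: taken
r6=(-2)-24=-26
r1=24+18=42
r0=1+1=2
CMP r0, #3  (cmp 2,3)
BLT L2: taken
r6=(-26)-42=-68
r1=42+18=60
r0=2+1=3
CMP r0, #3  (cmp 3,3)
BLT L2: not taken
r1=(-68)-16=-84
halt.
Total executed instructions: 20.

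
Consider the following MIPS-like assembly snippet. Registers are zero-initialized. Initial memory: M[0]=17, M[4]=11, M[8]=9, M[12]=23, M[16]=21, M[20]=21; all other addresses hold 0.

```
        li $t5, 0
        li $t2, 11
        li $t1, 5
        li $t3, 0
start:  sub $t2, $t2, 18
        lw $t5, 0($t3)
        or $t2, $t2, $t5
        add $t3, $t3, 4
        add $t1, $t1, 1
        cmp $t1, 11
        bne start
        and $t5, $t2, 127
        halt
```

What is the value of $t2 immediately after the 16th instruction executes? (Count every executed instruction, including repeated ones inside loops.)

-17

$t5=0
$t2=11
$t1=5
$t3=0
$t2=11-18=-7
$t5=M[0]=17
$t2=(-7)|17=-7
$t3=0+4=4
$t1=5+1=6
cmp $t1, 11  (cmp 6,11)
bne start: taken
$t2=(-7)-18=-25
$t5=M[4]=11
$t2=(-25)|11=-17
$t3=4+4=8
$t1=6+1=7
After step 16: $t2 = -17.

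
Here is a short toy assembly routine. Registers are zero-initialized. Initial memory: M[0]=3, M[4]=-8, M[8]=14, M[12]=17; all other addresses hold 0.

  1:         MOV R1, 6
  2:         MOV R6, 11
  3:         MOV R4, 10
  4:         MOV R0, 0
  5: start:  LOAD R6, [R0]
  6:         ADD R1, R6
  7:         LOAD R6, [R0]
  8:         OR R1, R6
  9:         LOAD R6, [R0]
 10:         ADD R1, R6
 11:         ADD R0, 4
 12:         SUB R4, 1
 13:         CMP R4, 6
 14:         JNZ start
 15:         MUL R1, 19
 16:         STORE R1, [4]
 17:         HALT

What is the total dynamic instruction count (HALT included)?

47

after MOV R1, 6: R1=6
after MOV R6, 11: R6=11
after MOV R4, 10: R4=10
after MOV R0, 0: R0=0
after LOAD R6, [R0]: R6=M[0]=3
after ADD R1, R6: R1=6+3=9
after LOAD R6, [R0]: R6=M[0]=3
after OR R1, R6: R1=9|3=11
after LOAD R6, [R0]: R6=M[0]=3
after ADD R1, R6: R1=11+3=14
after ADD R0, 4: R0=0+4=4
after SUB R4, 1: R4=10-1=9
CMP R4, 6  (cmp 9,6)
JNZ start: taken
after LOAD R6, [R0]: R6=M[4]=-8
after ADD R1, R6: R1=14+(-8)=6
after LOAD R6, [R0]: R6=M[4]=-8
after OR R1, R6: R1=6|(-8)=-2
after LOAD R6, [R0]: R6=M[4]=-8
after ADD R1, R6: R1=(-2)+(-8)=-10
after ADD R0, 4: R0=4+4=8
after SUB R4, 1: R4=9-1=8
CMP R4, 6  (cmp 8,6)
JNZ start: taken
after LOAD R6, [R0]: R6=M[8]=14
after ADD R1, R6: R1=(-10)+14=4
after LOAD R6, [R0]: R6=M[8]=14
after OR R1, R6: R1=4|14=14
after LOAD R6, [R0]: R6=M[8]=14
after ADD R1, R6: R1=14+14=28
after ADD R0, 4: R0=8+4=12
after SUB R4, 1: R4=8-1=7
CMP R4, 6  (cmp 7,6)
JNZ start: taken
after LOAD R6, [R0]: R6=M[12]=17
after ADD R1, R6: R1=28+17=45
after LOAD R6, [R0]: R6=M[12]=17
after OR R1, R6: R1=45|17=61
after LOAD R6, [R0]: R6=M[12]=17
after ADD R1, R6: R1=61+17=78
after ADD R0, 4: R0=12+4=16
after SUB R4, 1: R4=7-1=6
CMP R4, 6  (cmp 6,6)
JNZ start: not taken
after MUL R1, 19: R1=78*19=1482
STORE R1, [4] → M[4]=1482
halt.
Total executed instructions: 47.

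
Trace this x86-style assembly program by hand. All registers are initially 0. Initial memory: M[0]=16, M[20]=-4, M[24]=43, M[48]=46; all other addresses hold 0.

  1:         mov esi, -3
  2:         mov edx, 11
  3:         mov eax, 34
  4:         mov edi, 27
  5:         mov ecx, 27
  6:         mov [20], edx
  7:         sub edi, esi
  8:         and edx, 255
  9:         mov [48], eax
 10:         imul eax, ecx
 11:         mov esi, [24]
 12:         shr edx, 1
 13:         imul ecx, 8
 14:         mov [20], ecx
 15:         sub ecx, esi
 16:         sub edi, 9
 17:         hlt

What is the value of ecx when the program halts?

esi=-3
edx=11
eax=34
edi=27
ecx=27
mov [20], edx → M[20]=11
edi=27-(-3)=30
edx=11&255=11
mov [48], eax → M[48]=34
eax=34*27=918
esi=M[24]=43
edx=11>>1=5
ecx=27*8=216
mov [20], ecx → M[20]=216
ecx=216-43=173
edi=30-9=21
halt.

173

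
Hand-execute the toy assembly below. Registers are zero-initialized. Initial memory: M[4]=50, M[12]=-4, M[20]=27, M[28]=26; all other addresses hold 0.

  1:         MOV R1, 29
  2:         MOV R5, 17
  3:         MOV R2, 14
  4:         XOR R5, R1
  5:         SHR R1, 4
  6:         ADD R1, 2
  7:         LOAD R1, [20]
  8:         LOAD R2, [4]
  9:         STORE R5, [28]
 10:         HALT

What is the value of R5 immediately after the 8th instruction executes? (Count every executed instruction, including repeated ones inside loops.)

12

after MOV R1, 29: R1=29
after MOV R5, 17: R5=17
after MOV R2, 14: R2=14
after XOR R5, R1: R5=17^29=12
after SHR R1, 4: R1=29>>4=1
after ADD R1, 2: R1=1+2=3
after LOAD R1, [20]: R1=M[20]=27
after LOAD R2, [4]: R2=M[4]=50
After step 8: R5 = 12.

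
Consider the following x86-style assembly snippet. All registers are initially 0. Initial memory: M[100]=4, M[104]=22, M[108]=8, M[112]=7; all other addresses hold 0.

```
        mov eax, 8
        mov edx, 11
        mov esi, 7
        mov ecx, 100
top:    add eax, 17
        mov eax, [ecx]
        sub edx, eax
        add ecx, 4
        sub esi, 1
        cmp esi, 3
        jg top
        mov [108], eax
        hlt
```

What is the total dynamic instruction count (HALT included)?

34

after mov eax, 8: eax=8
after mov edx, 11: edx=11
after mov esi, 7: esi=7
after mov ecx, 100: ecx=100
after add eax, 17: eax=8+17=25
after mov eax, [ecx]: eax=M[100]=4
after sub edx, eax: edx=11-4=7
after add ecx, 4: ecx=100+4=104
after sub esi, 1: esi=7-1=6
cmp esi, 3  (cmp 6,3)
jg top: taken
after add eax, 17: eax=4+17=21
after mov eax, [ecx]: eax=M[104]=22
after sub edx, eax: edx=7-22=-15
after add ecx, 4: ecx=104+4=108
after sub esi, 1: esi=6-1=5
cmp esi, 3  (cmp 5,3)
jg top: taken
after add eax, 17: eax=22+17=39
after mov eax, [ecx]: eax=M[108]=8
after sub edx, eax: edx=(-15)-8=-23
after add ecx, 4: ecx=108+4=112
after sub esi, 1: esi=5-1=4
cmp esi, 3  (cmp 4,3)
jg top: taken
after add eax, 17: eax=8+17=25
after mov eax, [ecx]: eax=M[112]=7
after sub edx, eax: edx=(-23)-7=-30
after add ecx, 4: ecx=112+4=116
after sub esi, 1: esi=4-1=3
cmp esi, 3  (cmp 3,3)
jg top: not taken
mov [108], eax → M[108]=7
halt.
Total executed instructions: 34.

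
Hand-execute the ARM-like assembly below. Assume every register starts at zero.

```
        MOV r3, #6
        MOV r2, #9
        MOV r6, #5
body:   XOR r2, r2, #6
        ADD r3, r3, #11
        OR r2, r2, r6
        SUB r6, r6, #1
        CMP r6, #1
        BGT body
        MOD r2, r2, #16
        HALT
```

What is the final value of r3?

after MOV r3, #6: r3=6
after MOV r2, #9: r2=9
after MOV r6, #5: r6=5
after XOR r2, r2, #6: r2=9^6=15
after ADD r3, r3, #11: r3=6+11=17
after OR r2, r2, r6: r2=15|5=15
after SUB r6, r6, #1: r6=5-1=4
CMP r6, #1  (cmp 4,1)
BGT body: taken
after XOR r2, r2, #6: r2=15^6=9
after ADD r3, r3, #11: r3=17+11=28
after OR r2, r2, r6: r2=9|4=13
after SUB r6, r6, #1: r6=4-1=3
CMP r6, #1  (cmp 3,1)
BGT body: taken
after XOR r2, r2, #6: r2=13^6=11
after ADD r3, r3, #11: r3=28+11=39
after OR r2, r2, r6: r2=11|3=11
after SUB r6, r6, #1: r6=3-1=2
CMP r6, #1  (cmp 2,1)
BGT body: taken
after XOR r2, r2, #6: r2=11^6=13
after ADD r3, r3, #11: r3=39+11=50
after OR r2, r2, r6: r2=13|2=15
after SUB r6, r6, #1: r6=2-1=1
CMP r6, #1  (cmp 1,1)
BGT body: not taken
after MOD r2, r2, #16: r2=15%16=15
halt.

50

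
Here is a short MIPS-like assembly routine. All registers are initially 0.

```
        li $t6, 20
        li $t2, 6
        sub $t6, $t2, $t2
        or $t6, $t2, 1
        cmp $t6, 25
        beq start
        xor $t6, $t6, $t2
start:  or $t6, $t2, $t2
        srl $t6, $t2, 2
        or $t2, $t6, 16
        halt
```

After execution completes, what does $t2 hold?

after li $t6, 20: $t6=20
after li $t2, 6: $t2=6
after sub $t6, $t2, $t2: $t6=6-6=0
after or $t6, $t2, 1: $t6=6|1=7
cmp $t6, 25  (cmp 7,25)
beq start: not taken
after xor $t6, $t6, $t2: $t6=7^6=1
after or $t6, $t2, $t2: $t6=6|6=6
after srl $t6, $t2, 2: $t6=6>>2=1
after or $t2, $t6, 16: $t2=1|16=17
halt.

17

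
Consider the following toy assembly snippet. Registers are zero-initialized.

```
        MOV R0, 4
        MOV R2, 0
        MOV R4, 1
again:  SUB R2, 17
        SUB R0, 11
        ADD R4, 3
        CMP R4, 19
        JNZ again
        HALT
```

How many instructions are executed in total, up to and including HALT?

after MOV R0, 4: R0=4
after MOV R2, 0: R2=0
after MOV R4, 1: R4=1
after SUB R2, 17: R2=0-17=-17
after SUB R0, 11: R0=4-11=-7
after ADD R4, 3: R4=1+3=4
CMP R4, 19  (cmp 4,19)
JNZ again: taken
after SUB R2, 17: R2=(-17)-17=-34
after SUB R0, 11: R0=(-7)-11=-18
after ADD R4, 3: R4=4+3=7
CMP R4, 19  (cmp 7,19)
JNZ again: taken
after SUB R2, 17: R2=(-34)-17=-51
after SUB R0, 11: R0=(-18)-11=-29
after ADD R4, 3: R4=7+3=10
CMP R4, 19  (cmp 10,19)
JNZ again: taken
after SUB R2, 17: R2=(-51)-17=-68
after SUB R0, 11: R0=(-29)-11=-40
after ADD R4, 3: R4=10+3=13
CMP R4, 19  (cmp 13,19)
JNZ again: taken
after SUB R2, 17: R2=(-68)-17=-85
after SUB R0, 11: R0=(-40)-11=-51
after ADD R4, 3: R4=13+3=16
CMP R4, 19  (cmp 16,19)
JNZ again: taken
after SUB R2, 17: R2=(-85)-17=-102
after SUB R0, 11: R0=(-51)-11=-62
after ADD R4, 3: R4=16+3=19
CMP R4, 19  (cmp 19,19)
JNZ again: not taken
halt.
Total executed instructions: 34.

34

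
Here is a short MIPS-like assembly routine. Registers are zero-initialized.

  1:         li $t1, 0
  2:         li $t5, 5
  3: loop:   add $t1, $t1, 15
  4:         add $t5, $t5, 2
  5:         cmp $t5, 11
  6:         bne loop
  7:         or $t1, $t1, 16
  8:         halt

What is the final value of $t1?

after li $t1, 0: $t1=0
after li $t5, 5: $t5=5
after add $t1, $t1, 15: $t1=0+15=15
after add $t5, $t5, 2: $t5=5+2=7
cmp $t5, 11  (cmp 7,11)
bne loop: taken
after add $t1, $t1, 15: $t1=15+15=30
after add $t5, $t5, 2: $t5=7+2=9
cmp $t5, 11  (cmp 9,11)
bne loop: taken
after add $t1, $t1, 15: $t1=30+15=45
after add $t5, $t5, 2: $t5=9+2=11
cmp $t5, 11  (cmp 11,11)
bne loop: not taken
after or $t1, $t1, 16: $t1=45|16=61
halt.

61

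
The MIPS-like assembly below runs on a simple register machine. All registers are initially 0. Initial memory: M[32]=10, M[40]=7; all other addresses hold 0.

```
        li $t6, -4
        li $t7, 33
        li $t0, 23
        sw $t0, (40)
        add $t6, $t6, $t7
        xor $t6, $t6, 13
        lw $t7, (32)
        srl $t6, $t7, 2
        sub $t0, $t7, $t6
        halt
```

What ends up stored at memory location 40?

23

after li $t6, -4: $t6=-4
after li $t7, 33: $t7=33
after li $t0, 23: $t0=23
sw $t0, (40) → M[40]=23
after add $t6, $t6, $t7: $t6=(-4)+33=29
after xor $t6, $t6, 13: $t6=29^13=16
after lw $t7, (32): $t7=M[32]=10
after srl $t6, $t7, 2: $t6=10>>2=2
after sub $t0, $t7, $t6: $t0=10-2=8
halt.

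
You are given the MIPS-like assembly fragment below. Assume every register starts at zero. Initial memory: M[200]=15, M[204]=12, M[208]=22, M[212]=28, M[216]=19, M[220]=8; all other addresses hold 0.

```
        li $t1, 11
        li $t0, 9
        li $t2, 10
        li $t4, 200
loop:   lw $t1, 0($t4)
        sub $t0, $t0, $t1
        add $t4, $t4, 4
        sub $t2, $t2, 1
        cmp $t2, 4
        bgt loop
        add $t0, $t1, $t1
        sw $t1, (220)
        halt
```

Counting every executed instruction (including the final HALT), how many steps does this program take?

after li $t1, 11: $t1=11
after li $t0, 9: $t0=9
after li $t2, 10: $t2=10
after li $t4, 200: $t4=200
after lw $t1, 0($t4): $t1=M[200]=15
after sub $t0, $t0, $t1: $t0=9-15=-6
after add $t4, $t4, 4: $t4=200+4=204
after sub $t2, $t2, 1: $t2=10-1=9
cmp $t2, 4  (cmp 9,4)
bgt loop: taken
after lw $t1, 0($t4): $t1=M[204]=12
after sub $t0, $t0, $t1: $t0=(-6)-12=-18
after add $t4, $t4, 4: $t4=204+4=208
after sub $t2, $t2, 1: $t2=9-1=8
cmp $t2, 4  (cmp 8,4)
bgt loop: taken
after lw $t1, 0($t4): $t1=M[208]=22
after sub $t0, $t0, $t1: $t0=(-18)-22=-40
after add $t4, $t4, 4: $t4=208+4=212
after sub $t2, $t2, 1: $t2=8-1=7
cmp $t2, 4  (cmp 7,4)
bgt loop: taken
after lw $t1, 0($t4): $t1=M[212]=28
after sub $t0, $t0, $t1: $t0=(-40)-28=-68
after add $t4, $t4, 4: $t4=212+4=216
after sub $t2, $t2, 1: $t2=7-1=6
cmp $t2, 4  (cmp 6,4)
bgt loop: taken
after lw $t1, 0($t4): $t1=M[216]=19
after sub $t0, $t0, $t1: $t0=(-68)-19=-87
after add $t4, $t4, 4: $t4=216+4=220
after sub $t2, $t2, 1: $t2=6-1=5
cmp $t2, 4  (cmp 5,4)
bgt loop: taken
after lw $t1, 0($t4): $t1=M[220]=8
after sub $t0, $t0, $t1: $t0=(-87)-8=-95
after add $t4, $t4, 4: $t4=220+4=224
after sub $t2, $t2, 1: $t2=5-1=4
cmp $t2, 4  (cmp 4,4)
bgt loop: not taken
after add $t0, $t1, $t1: $t0=8+8=16
sw $t1, (220) → M[220]=8
halt.
Total executed instructions: 43.

43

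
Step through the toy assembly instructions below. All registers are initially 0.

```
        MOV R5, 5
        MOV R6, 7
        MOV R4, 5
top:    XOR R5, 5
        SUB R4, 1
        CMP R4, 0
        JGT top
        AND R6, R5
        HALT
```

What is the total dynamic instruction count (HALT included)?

25

after MOV R5, 5: R5=5
after MOV R6, 7: R6=7
after MOV R4, 5: R4=5
after XOR R5, 5: R5=5^5=0
after SUB R4, 1: R4=5-1=4
CMP R4, 0  (cmp 4,0)
JGT top: taken
after XOR R5, 5: R5=0^5=5
after SUB R4, 1: R4=4-1=3
CMP R4, 0  (cmp 3,0)
JGT top: taken
after XOR R5, 5: R5=5^5=0
after SUB R4, 1: R4=3-1=2
CMP R4, 0  (cmp 2,0)
JGT top: taken
after XOR R5, 5: R5=0^5=5
after SUB R4, 1: R4=2-1=1
CMP R4, 0  (cmp 1,0)
JGT top: taken
after XOR R5, 5: R5=5^5=0
after SUB R4, 1: R4=1-1=0
CMP R4, 0  (cmp 0,0)
JGT top: not taken
after AND R6, R5: R6=7&0=0
halt.
Total executed instructions: 25.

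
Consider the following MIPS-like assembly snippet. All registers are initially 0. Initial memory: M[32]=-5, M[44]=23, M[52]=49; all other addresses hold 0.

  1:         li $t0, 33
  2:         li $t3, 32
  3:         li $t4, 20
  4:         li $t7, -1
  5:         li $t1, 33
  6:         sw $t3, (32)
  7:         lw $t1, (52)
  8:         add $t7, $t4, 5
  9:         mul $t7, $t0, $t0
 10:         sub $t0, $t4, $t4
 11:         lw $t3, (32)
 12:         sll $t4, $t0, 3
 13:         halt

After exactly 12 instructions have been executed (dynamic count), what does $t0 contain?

$t0=33
$t3=32
$t4=20
$t7=-1
$t1=33
sw $t3, (32) → M[32]=32
$t1=M[52]=49
$t7=20+5=25
$t7=33*33=1089
$t0=20-20=0
$t3=M[32]=32
$t4=0<<3=0
After step 12: $t0 = 0.

0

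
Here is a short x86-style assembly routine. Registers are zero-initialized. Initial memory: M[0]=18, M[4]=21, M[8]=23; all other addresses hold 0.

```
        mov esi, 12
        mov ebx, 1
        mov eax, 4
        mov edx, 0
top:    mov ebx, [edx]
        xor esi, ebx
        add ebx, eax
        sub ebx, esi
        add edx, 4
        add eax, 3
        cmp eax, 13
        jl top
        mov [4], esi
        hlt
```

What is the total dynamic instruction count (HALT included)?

30

after mov esi, 12: esi=12
after mov ebx, 1: ebx=1
after mov eax, 4: eax=4
after mov edx, 0: edx=0
after mov ebx, [edx]: ebx=M[0]=18
after xor esi, ebx: esi=12^18=30
after add ebx, eax: ebx=18+4=22
after sub ebx, esi: ebx=22-30=-8
after add edx, 4: edx=0+4=4
after add eax, 3: eax=4+3=7
cmp eax, 13  (cmp 7,13)
jl top: taken
after mov ebx, [edx]: ebx=M[4]=21
after xor esi, ebx: esi=30^21=11
after add ebx, eax: ebx=21+7=28
after sub ebx, esi: ebx=28-11=17
after add edx, 4: edx=4+4=8
after add eax, 3: eax=7+3=10
cmp eax, 13  (cmp 10,13)
jl top: taken
after mov ebx, [edx]: ebx=M[8]=23
after xor esi, ebx: esi=11^23=28
after add ebx, eax: ebx=23+10=33
after sub ebx, esi: ebx=33-28=5
after add edx, 4: edx=8+4=12
after add eax, 3: eax=10+3=13
cmp eax, 13  (cmp 13,13)
jl top: not taken
mov [4], esi → M[4]=28
halt.
Total executed instructions: 30.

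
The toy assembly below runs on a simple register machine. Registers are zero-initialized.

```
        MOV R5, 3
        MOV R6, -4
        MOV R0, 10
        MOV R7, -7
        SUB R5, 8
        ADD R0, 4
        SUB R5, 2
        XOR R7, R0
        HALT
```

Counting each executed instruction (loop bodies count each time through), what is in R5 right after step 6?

R5=3
R6=-4
R0=10
R7=-7
R5=3-8=-5
R0=10+4=14
After step 6: R5 = -5.

-5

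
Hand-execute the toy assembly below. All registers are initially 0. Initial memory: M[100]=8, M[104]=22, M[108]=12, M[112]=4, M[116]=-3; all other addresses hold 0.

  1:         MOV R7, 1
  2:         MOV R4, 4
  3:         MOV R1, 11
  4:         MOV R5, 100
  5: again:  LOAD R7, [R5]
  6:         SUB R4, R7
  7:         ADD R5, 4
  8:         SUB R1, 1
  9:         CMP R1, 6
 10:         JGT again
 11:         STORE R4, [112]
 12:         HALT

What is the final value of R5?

after MOV R7, 1: R7=1
after MOV R4, 4: R4=4
after MOV R1, 11: R1=11
after MOV R5, 100: R5=100
after LOAD R7, [R5]: R7=M[100]=8
after SUB R4, R7: R4=4-8=-4
after ADD R5, 4: R5=100+4=104
after SUB R1, 1: R1=11-1=10
CMP R1, 6  (cmp 10,6)
JGT again: taken
after LOAD R7, [R5]: R7=M[104]=22
after SUB R4, R7: R4=(-4)-22=-26
after ADD R5, 4: R5=104+4=108
after SUB R1, 1: R1=10-1=9
CMP R1, 6  (cmp 9,6)
JGT again: taken
after LOAD R7, [R5]: R7=M[108]=12
after SUB R4, R7: R4=(-26)-12=-38
after ADD R5, 4: R5=108+4=112
after SUB R1, 1: R1=9-1=8
CMP R1, 6  (cmp 8,6)
JGT again: taken
after LOAD R7, [R5]: R7=M[112]=4
after SUB R4, R7: R4=(-38)-4=-42
after ADD R5, 4: R5=112+4=116
after SUB R1, 1: R1=8-1=7
CMP R1, 6  (cmp 7,6)
JGT again: taken
after LOAD R7, [R5]: R7=M[116]=-3
after SUB R4, R7: R4=(-42)-(-3)=-39
after ADD R5, 4: R5=116+4=120
after SUB R1, 1: R1=7-1=6
CMP R1, 6  (cmp 6,6)
JGT again: not taken
STORE R4, [112] → M[112]=-39
halt.

120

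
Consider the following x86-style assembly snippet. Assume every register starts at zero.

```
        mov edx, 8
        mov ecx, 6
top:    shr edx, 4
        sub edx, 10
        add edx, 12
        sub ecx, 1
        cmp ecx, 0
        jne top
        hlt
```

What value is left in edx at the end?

edx=8
ecx=6
edx=8>>4=0
edx=0-10=-10
edx=(-10)+12=2
ecx=6-1=5
cmp ecx, 0  (cmp 5,0)
jne top: taken
edx=2>>4=0
edx=0-10=-10
edx=(-10)+12=2
ecx=5-1=4
cmp ecx, 0  (cmp 4,0)
jne top: taken
edx=2>>4=0
edx=0-10=-10
edx=(-10)+12=2
ecx=4-1=3
cmp ecx, 0  (cmp 3,0)
jne top: taken
edx=2>>4=0
edx=0-10=-10
edx=(-10)+12=2
ecx=3-1=2
cmp ecx, 0  (cmp 2,0)
jne top: taken
edx=2>>4=0
edx=0-10=-10
edx=(-10)+12=2
ecx=2-1=1
cmp ecx, 0  (cmp 1,0)
jne top: taken
edx=2>>4=0
edx=0-10=-10
edx=(-10)+12=2
ecx=1-1=0
cmp ecx, 0  (cmp 0,0)
jne top: not taken
halt.

2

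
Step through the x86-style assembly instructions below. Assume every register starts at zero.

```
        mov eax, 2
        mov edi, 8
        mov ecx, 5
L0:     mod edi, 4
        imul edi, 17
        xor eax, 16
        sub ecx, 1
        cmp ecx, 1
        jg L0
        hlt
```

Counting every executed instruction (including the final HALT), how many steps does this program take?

after mov eax, 2: eax=2
after mov edi, 8: edi=8
after mov ecx, 5: ecx=5
after mod edi, 4: edi=8%4=0
after imul edi, 17: edi=0*17=0
after xor eax, 16: eax=2^16=18
after sub ecx, 1: ecx=5-1=4
cmp ecx, 1  (cmp 4,1)
jg L0: taken
after mod edi, 4: edi=0%4=0
after imul edi, 17: edi=0*17=0
after xor eax, 16: eax=18^16=2
after sub ecx, 1: ecx=4-1=3
cmp ecx, 1  (cmp 3,1)
jg L0: taken
after mod edi, 4: edi=0%4=0
after imul edi, 17: edi=0*17=0
after xor eax, 16: eax=2^16=18
after sub ecx, 1: ecx=3-1=2
cmp ecx, 1  (cmp 2,1)
jg L0: taken
after mod edi, 4: edi=0%4=0
after imul edi, 17: edi=0*17=0
after xor eax, 16: eax=18^16=2
after sub ecx, 1: ecx=2-1=1
cmp ecx, 1  (cmp 1,1)
jg L0: not taken
halt.
Total executed instructions: 28.

28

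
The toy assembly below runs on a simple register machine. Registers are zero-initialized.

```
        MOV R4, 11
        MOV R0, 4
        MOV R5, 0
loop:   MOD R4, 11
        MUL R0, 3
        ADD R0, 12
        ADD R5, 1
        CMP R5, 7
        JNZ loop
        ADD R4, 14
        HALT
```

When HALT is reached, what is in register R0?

MOV R4, 11 → R4=11
MOV R0, 4 → R0=4
MOV R5, 0 → R5=0
MOD R4, 11 → R4=11%11=0
MUL R0, 3 → R0=4*3=12
ADD R0, 12 → R0=12+12=24
ADD R5, 1 → R5=0+1=1
CMP R5, 7  (cmp 1,7)
JNZ loop: taken
MOD R4, 11 → R4=0%11=0
MUL R0, 3 → R0=24*3=72
ADD R0, 12 → R0=72+12=84
ADD R5, 1 → R5=1+1=2
CMP R5, 7  (cmp 2,7)
JNZ loop: taken
MOD R4, 11 → R4=0%11=0
MUL R0, 3 → R0=84*3=252
ADD R0, 12 → R0=252+12=264
ADD R5, 1 → R5=2+1=3
CMP R5, 7  (cmp 3,7)
JNZ loop: taken
MOD R4, 11 → R4=0%11=0
MUL R0, 3 → R0=264*3=792
ADD R0, 12 → R0=792+12=804
ADD R5, 1 → R5=3+1=4
CMP R5, 7  (cmp 4,7)
JNZ loop: taken
MOD R4, 11 → R4=0%11=0
MUL R0, 3 → R0=804*3=2412
ADD R0, 12 → R0=2412+12=2424
ADD R5, 1 → R5=4+1=5
CMP R5, 7  (cmp 5,7)
JNZ loop: taken
MOD R4, 11 → R4=0%11=0
MUL R0, 3 → R0=2424*3=7272
ADD R0, 12 → R0=7272+12=7284
ADD R5, 1 → R5=5+1=6
CMP R5, 7  (cmp 6,7)
JNZ loop: taken
MOD R4, 11 → R4=0%11=0
MUL R0, 3 → R0=7284*3=21852
ADD R0, 12 → R0=21852+12=21864
ADD R5, 1 → R5=6+1=7
CMP R5, 7  (cmp 7,7)
JNZ loop: not taken
ADD R4, 14 → R4=0+14=14
halt.

21864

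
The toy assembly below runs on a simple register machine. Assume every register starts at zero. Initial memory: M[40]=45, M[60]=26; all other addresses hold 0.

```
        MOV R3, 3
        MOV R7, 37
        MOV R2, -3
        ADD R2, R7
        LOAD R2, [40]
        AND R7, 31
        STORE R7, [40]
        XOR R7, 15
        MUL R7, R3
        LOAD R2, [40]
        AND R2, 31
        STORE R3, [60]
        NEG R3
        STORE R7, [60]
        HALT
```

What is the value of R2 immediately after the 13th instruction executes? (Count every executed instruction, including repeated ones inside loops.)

5

MOV R3, 3 → R3=3
MOV R7, 37 → R7=37
MOV R2, -3 → R2=-3
ADD R2, R7 → R2=(-3)+37=34
LOAD R2, [40] → R2=M[40]=45
AND R7, 31 → R7=37&31=5
STORE R7, [40] → M[40]=5
XOR R7, 15 → R7=5^15=10
MUL R7, R3 → R7=10*3=30
LOAD R2, [40] → R2=M[40]=5
AND R2, 31 → R2=5&31=5
STORE R3, [60] → M[60]=3
NEG R3 → R3=-(3)=-3
After step 13: R2 = 5.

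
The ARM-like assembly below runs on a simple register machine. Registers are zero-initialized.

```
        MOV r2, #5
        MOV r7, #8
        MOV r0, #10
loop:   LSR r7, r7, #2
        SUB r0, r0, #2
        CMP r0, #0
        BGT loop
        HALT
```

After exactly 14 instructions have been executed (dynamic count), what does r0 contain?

4

MOV r2, #5 → r2=5
MOV r7, #8 → r7=8
MOV r0, #10 → r0=10
LSR r7, r7, #2 → r7=8>>2=2
SUB r0, r0, #2 → r0=10-2=8
CMP r0, #0  (cmp 8,0)
BGT loop: taken
LSR r7, r7, #2 → r7=2>>2=0
SUB r0, r0, #2 → r0=8-2=6
CMP r0, #0  (cmp 6,0)
BGT loop: taken
LSR r7, r7, #2 → r7=0>>2=0
SUB r0, r0, #2 → r0=6-2=4
CMP r0, #0  (cmp 4,0)
After step 14: r0 = 4.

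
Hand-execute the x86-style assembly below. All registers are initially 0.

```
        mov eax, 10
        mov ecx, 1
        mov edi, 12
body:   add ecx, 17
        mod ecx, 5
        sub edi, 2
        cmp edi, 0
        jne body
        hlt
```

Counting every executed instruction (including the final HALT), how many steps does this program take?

mov eax, 10 → eax=10
mov ecx, 1 → ecx=1
mov edi, 12 → edi=12
add ecx, 17 → ecx=1+17=18
mod ecx, 5 → ecx=18%5=3
sub edi, 2 → edi=12-2=10
cmp edi, 0  (cmp 10,0)
jne body: taken
add ecx, 17 → ecx=3+17=20
mod ecx, 5 → ecx=20%5=0
sub edi, 2 → edi=10-2=8
cmp edi, 0  (cmp 8,0)
jne body: taken
add ecx, 17 → ecx=0+17=17
mod ecx, 5 → ecx=17%5=2
sub edi, 2 → edi=8-2=6
cmp edi, 0  (cmp 6,0)
jne body: taken
add ecx, 17 → ecx=2+17=19
mod ecx, 5 → ecx=19%5=4
sub edi, 2 → edi=6-2=4
cmp edi, 0  (cmp 4,0)
jne body: taken
add ecx, 17 → ecx=4+17=21
mod ecx, 5 → ecx=21%5=1
sub edi, 2 → edi=4-2=2
cmp edi, 0  (cmp 2,0)
jne body: taken
add ecx, 17 → ecx=1+17=18
mod ecx, 5 → ecx=18%5=3
sub edi, 2 → edi=2-2=0
cmp edi, 0  (cmp 0,0)
jne body: not taken
halt.
Total executed instructions: 34.

34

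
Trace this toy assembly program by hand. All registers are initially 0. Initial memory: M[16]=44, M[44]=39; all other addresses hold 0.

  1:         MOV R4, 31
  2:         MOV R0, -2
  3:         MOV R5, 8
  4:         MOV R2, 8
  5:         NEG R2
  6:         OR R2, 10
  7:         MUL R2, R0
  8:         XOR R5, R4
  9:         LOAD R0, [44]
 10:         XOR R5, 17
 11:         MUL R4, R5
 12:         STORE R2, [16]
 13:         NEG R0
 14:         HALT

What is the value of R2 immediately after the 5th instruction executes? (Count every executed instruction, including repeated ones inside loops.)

-8

R4=31
R0=-2
R5=8
R2=8
R2=-(8)=-8
After step 5: R2 = -8.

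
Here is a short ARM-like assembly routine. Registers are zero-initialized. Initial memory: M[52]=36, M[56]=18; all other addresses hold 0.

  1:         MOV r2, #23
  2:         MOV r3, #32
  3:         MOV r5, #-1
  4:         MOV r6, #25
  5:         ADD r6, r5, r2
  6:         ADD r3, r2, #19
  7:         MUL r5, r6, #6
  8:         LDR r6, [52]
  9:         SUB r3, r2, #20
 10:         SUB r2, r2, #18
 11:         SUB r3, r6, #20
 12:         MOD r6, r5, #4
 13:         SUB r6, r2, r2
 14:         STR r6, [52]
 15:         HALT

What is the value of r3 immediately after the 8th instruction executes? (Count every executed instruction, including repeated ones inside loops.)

42

r2=23
r3=32
r5=-1
r6=25
r6=(-1)+23=22
r3=23+19=42
r5=22*6=132
r6=M[52]=36
After step 8: r3 = 42.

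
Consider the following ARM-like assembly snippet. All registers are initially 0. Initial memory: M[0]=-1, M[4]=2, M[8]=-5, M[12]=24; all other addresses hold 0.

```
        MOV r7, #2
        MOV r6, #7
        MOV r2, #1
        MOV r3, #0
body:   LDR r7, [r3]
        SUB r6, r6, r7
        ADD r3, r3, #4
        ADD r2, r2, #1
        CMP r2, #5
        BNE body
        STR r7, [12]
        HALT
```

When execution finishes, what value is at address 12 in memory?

after MOV r7, #2: r7=2
after MOV r6, #7: r6=7
after MOV r2, #1: r2=1
after MOV r3, #0: r3=0
after LDR r7, [r3]: r7=M[0]=-1
after SUB r6, r6, r7: r6=7-(-1)=8
after ADD r3, r3, #4: r3=0+4=4
after ADD r2, r2, #1: r2=1+1=2
CMP r2, #5  (cmp 2,5)
BNE body: taken
after LDR r7, [r3]: r7=M[4]=2
after SUB r6, r6, r7: r6=8-2=6
after ADD r3, r3, #4: r3=4+4=8
after ADD r2, r2, #1: r2=2+1=3
CMP r2, #5  (cmp 3,5)
BNE body: taken
after LDR r7, [r3]: r7=M[8]=-5
after SUB r6, r6, r7: r6=6-(-5)=11
after ADD r3, r3, #4: r3=8+4=12
after ADD r2, r2, #1: r2=3+1=4
CMP r2, #5  (cmp 4,5)
BNE body: taken
after LDR r7, [r3]: r7=M[12]=24
after SUB r6, r6, r7: r6=11-24=-13
after ADD r3, r3, #4: r3=12+4=16
after ADD r2, r2, #1: r2=4+1=5
CMP r2, #5  (cmp 5,5)
BNE body: not taken
STR r7, [12] → M[12]=24
halt.

24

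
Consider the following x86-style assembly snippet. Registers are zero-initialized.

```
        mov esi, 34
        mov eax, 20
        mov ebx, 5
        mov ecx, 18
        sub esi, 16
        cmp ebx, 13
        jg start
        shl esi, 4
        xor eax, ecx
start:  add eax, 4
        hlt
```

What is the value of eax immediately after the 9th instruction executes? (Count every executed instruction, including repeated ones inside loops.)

6

after mov esi, 34: esi=34
after mov eax, 20: eax=20
after mov ebx, 5: ebx=5
after mov ecx, 18: ecx=18
after sub esi, 16: esi=34-16=18
cmp ebx, 13  (cmp 5,13)
jg start: not taken
after shl esi, 4: esi=18<<4=288
after xor eax, ecx: eax=20^18=6
After step 9: eax = 6.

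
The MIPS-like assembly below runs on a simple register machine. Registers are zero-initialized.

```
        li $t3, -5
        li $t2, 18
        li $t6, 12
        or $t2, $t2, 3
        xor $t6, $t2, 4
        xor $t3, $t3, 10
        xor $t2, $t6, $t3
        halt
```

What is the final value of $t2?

$t3=-5
$t2=18
$t6=12
$t2=18|3=19
$t6=19^4=23
$t3=(-5)^10=-15
$t2=23^(-15)=-26
halt.

-26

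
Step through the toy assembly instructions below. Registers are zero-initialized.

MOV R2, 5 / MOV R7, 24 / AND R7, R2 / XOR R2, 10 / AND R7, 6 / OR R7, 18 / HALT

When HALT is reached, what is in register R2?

15

after MOV R2, 5: R2=5
after MOV R7, 24: R7=24
after AND R7, R2: R7=24&5=0
after XOR R2, 10: R2=5^10=15
after AND R7, 6: R7=0&6=0
after OR R7, 18: R7=0|18=18
halt.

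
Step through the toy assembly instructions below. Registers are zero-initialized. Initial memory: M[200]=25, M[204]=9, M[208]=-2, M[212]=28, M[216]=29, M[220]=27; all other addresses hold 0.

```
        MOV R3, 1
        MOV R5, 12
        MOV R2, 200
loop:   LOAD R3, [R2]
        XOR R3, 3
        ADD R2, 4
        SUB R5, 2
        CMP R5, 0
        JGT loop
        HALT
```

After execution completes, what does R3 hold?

24

after MOV R3, 1: R3=1
after MOV R5, 12: R5=12
after MOV R2, 200: R2=200
after LOAD R3, [R2]: R3=M[200]=25
after XOR R3, 3: R3=25^3=26
after ADD R2, 4: R2=200+4=204
after SUB R5, 2: R5=12-2=10
CMP R5, 0  (cmp 10,0)
JGT loop: taken
after LOAD R3, [R2]: R3=M[204]=9
after XOR R3, 3: R3=9^3=10
after ADD R2, 4: R2=204+4=208
after SUB R5, 2: R5=10-2=8
CMP R5, 0  (cmp 8,0)
JGT loop: taken
after LOAD R3, [R2]: R3=M[208]=-2
after XOR R3, 3: R3=(-2)^3=-3
after ADD R2, 4: R2=208+4=212
after SUB R5, 2: R5=8-2=6
CMP R5, 0  (cmp 6,0)
JGT loop: taken
after LOAD R3, [R2]: R3=M[212]=28
after XOR R3, 3: R3=28^3=31
after ADD R2, 4: R2=212+4=216
after SUB R5, 2: R5=6-2=4
CMP R5, 0  (cmp 4,0)
JGT loop: taken
after LOAD R3, [R2]: R3=M[216]=29
after XOR R3, 3: R3=29^3=30
after ADD R2, 4: R2=216+4=220
after SUB R5, 2: R5=4-2=2
CMP R5, 0  (cmp 2,0)
JGT loop: taken
after LOAD R3, [R2]: R3=M[220]=27
after XOR R3, 3: R3=27^3=24
after ADD R2, 4: R2=220+4=224
after SUB R5, 2: R5=2-2=0
CMP R5, 0  (cmp 0,0)
JGT loop: not taken
halt.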